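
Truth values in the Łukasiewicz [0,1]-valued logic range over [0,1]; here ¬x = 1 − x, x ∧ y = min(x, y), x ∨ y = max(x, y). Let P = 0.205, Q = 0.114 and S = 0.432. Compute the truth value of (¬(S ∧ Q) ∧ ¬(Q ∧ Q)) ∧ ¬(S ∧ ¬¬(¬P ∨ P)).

0.568

S ∧ Q = min(0.432, 0.114) = 0.114
¬(S ∧ Q) = 1 − 0.114 = 0.886
Q ∧ Q = min(0.114, 0.114) = 0.114
¬(Q ∧ Q) = 1 − 0.114 = 0.886
¬(S ∧ Q) ∧ ¬(Q ∧ Q) = min(0.886, 0.886) = 0.886
¬P = 1 − 0.205 = 0.795
¬P ∨ P = max(0.795, 0.205) = 0.795
¬(¬P ∨ P) = 1 − 0.795 = 0.205
¬¬(¬P ∨ P) = 1 − 0.205 = 0.795
S ∧ ¬¬(¬P ∨ P) = min(0.432, 0.795) = 0.432
¬(S ∧ ¬¬(¬P ∨ P)) = 1 − 0.432 = 0.568
(¬(S ∧ Q) ∧ ¬(Q ∧ Q)) ∧ ¬(S ∧ ¬¬(¬P ∨ P)) = min(0.886, 0.568) = 0.568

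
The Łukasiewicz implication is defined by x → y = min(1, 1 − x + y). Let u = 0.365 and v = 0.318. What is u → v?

0.953

u → v = min(1, 1 − 0.365 + 0.318) = min(1, 0.953) = 0.953
For comparison, the Gödel implication (1 if x ≤ y else y) would give 0.318.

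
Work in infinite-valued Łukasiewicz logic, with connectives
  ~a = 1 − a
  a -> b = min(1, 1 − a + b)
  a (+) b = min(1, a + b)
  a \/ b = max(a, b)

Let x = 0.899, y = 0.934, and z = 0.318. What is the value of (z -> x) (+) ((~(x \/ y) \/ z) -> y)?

1.000

z -> x = min(1, 1 − 0.318 + 0.899) = min(1, 1.581) = 1.000
x \/ y = max(0.899, 0.934) = 0.934
~(x \/ y) = 1 − 0.934 = 0.066
~(x \/ y) \/ z = max(0.066, 0.318) = 0.318
(~(x \/ y) \/ z) -> y = min(1, 1 − 0.318 + 0.934) = min(1, 1.616) = 1.000
(z -> x) (+) ((~(x \/ y) \/ z) -> y) = min(1, 1.000 + 1.000) = min(1, 2.000) = 1.000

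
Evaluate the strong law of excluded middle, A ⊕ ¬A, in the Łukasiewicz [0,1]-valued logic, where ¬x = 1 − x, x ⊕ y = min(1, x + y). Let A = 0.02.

1.00

¬A = 1 − 0.02 = 0.98
A ⊕ ¬A = min(1, 0.02 + 0.98) = min(1, 1.00) = 1.00
(As expected: always 1 in Ł∞ since a ⊕ (1−a) = 1.)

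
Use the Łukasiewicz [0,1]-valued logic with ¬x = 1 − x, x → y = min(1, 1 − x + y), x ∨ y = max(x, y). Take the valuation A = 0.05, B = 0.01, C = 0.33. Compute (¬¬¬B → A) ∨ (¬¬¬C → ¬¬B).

0.34

¬B = 1 − 0.01 = 0.99
¬¬B = 1 − 0.99 = 0.01
¬¬¬B = 1 − 0.01 = 0.99
¬¬¬B → A = min(1, 1 − 0.99 + 0.05) = min(1, 0.06) = 0.06
¬C = 1 − 0.33 = 0.67
¬¬C = 1 − 0.67 = 0.33
¬¬¬C = 1 − 0.33 = 0.67
¬¬¬C → ¬¬B = min(1, 1 − 0.67 + 0.01) = min(1, 0.34) = 0.34
(¬¬¬B → A) ∨ (¬¬¬C → ¬¬B) = max(0.06, 0.34) = 0.34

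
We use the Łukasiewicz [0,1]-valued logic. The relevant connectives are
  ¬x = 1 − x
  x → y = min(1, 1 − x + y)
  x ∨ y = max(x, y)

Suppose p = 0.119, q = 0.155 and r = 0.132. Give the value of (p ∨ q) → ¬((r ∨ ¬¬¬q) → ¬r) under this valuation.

p ∨ q = max(0.119, 0.155) = 0.155
¬q = 1 − 0.155 = 0.845
¬¬q = 1 − 0.845 = 0.155
¬¬¬q = 1 − 0.155 = 0.845
r ∨ ¬¬¬q = max(0.132, 0.845) = 0.845
¬r = 1 − 0.132 = 0.868
(r ∨ ¬¬¬q) → ¬r = min(1, 1 − 0.845 + 0.868) = min(1, 1.023) = 1.000
¬((r ∨ ¬¬¬q) → ¬r) = 1 − 1.000 = 0.000
(p ∨ q) → ¬((r ∨ ¬¬¬q) → ¬r) = min(1, 1 − 0.155 + 0.000) = min(1, 0.845) = 0.845

0.845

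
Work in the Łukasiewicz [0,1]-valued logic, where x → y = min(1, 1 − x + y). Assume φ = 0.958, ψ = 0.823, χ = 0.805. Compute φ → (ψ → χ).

ψ → χ = min(1, 1 − 0.823 + 0.805) = min(1, 0.982) = 0.982
φ → (ψ → χ) = min(1, 1 − 0.958 + 0.982) = min(1, 1.024) = 1.000

1.000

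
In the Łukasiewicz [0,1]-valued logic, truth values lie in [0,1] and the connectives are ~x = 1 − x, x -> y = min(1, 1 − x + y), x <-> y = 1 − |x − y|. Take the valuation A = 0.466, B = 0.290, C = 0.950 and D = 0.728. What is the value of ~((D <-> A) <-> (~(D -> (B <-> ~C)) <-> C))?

D <-> A = 1 − |0.728 − 0.466| = 1 − 0.262 = 0.738
~C = 1 − 0.950 = 0.050
B <-> ~C = 1 − |0.290 − 0.050| = 1 − 0.240 = 0.760
D -> (B <-> ~C) = min(1, 1 − 0.728 + 0.760) = min(1, 1.032) = 1.000
~(D -> (B <-> ~C)) = 1 − 1.000 = 0.000
~(D -> (B <-> ~C)) <-> C = 1 − |0.000 − 0.950| = 1 − 0.950 = 0.050
(D <-> A) <-> (~(D -> (B <-> ~C)) <-> C) = 1 − |0.738 − 0.050| = 1 − 0.688 = 0.312
~((D <-> A) <-> (~(D -> (B <-> ~C)) <-> C)) = 1 − 0.312 = 0.688

0.688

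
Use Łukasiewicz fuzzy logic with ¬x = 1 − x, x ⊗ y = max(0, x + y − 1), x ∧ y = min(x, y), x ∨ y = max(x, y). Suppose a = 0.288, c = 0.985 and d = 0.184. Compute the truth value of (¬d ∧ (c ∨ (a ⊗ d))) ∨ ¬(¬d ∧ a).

0.816

¬d = 1 − 0.184 = 0.816
a ⊗ d = max(0, 0.288 + 0.184 − 1) = max(0, -0.528) = 0.000
c ∨ (a ⊗ d) = max(0.985, 0.000) = 0.985
¬d ∧ (c ∨ (a ⊗ d)) = min(0.816, 0.985) = 0.816
¬d ∧ a = min(0.816, 0.288) = 0.288
¬(¬d ∧ a) = 1 − 0.288 = 0.712
(¬d ∧ (c ∨ (a ⊗ d))) ∨ ¬(¬d ∧ a) = max(0.816, 0.712) = 0.816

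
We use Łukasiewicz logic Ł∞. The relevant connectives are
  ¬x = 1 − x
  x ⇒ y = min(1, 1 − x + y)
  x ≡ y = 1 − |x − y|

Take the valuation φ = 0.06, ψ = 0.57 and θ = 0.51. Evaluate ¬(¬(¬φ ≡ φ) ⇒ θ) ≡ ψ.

0.80

¬φ = 1 − 0.06 = 0.94
¬φ ≡ φ = 1 − |0.94 − 0.06| = 1 − 0.88 = 0.12
¬(¬φ ≡ φ) = 1 − 0.12 = 0.88
¬(¬φ ≡ φ) ⇒ θ = min(1, 1 − 0.88 + 0.51) = min(1, 0.63) = 0.63
¬(¬(¬φ ≡ φ) ⇒ θ) = 1 − 0.63 = 0.37
¬(¬(¬φ ≡ φ) ⇒ θ) ≡ ψ = 1 − |0.37 − 0.57| = 1 − 0.20 = 0.80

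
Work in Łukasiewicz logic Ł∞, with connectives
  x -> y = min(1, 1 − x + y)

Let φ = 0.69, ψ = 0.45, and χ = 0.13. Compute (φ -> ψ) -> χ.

φ -> ψ = min(1, 1 − 0.69 + 0.45) = min(1, 0.76) = 0.76
(φ -> ψ) -> χ = min(1, 1 − 0.76 + 0.13) = min(1, 0.37) = 0.37

0.37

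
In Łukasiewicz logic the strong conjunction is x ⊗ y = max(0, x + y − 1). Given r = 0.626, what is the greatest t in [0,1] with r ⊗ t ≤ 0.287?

0.661

The residuum of the Łukasiewicz t-norm gives the supremum: min(1, 1 − 0.626 + 0.287).
1 − 0.626 + 0.287 = 0.661, so t = min(1, 0.661) = 0.661.
Check: 0.626 ⊗ 0.661 = max(0, 0.287) = 0.287 ≤ 0.287.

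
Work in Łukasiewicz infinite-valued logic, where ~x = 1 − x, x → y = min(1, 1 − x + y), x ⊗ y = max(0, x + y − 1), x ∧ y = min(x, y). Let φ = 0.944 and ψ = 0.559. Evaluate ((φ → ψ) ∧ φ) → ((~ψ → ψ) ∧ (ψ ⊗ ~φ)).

φ → ψ = min(1, 1 − 0.944 + 0.559) = min(1, 0.615) = 0.615
(φ → ψ) ∧ φ = min(0.615, 0.944) = 0.615
~ψ = 1 − 0.559 = 0.441
~ψ → ψ = min(1, 1 − 0.441 + 0.559) = min(1, 1.118) = 1.000
~φ = 1 − 0.944 = 0.056
ψ ⊗ ~φ = max(0, 0.559 + 0.056 − 1) = max(0, -0.385) = 0.000
(~ψ → ψ) ∧ (ψ ⊗ ~φ) = min(1.000, 0.000) = 0.000
((φ → ψ) ∧ φ) → ((~ψ → ψ) ∧ (ψ ⊗ ~φ)) = min(1, 1 − 0.615 + 0.000) = min(1, 0.385) = 0.385

0.385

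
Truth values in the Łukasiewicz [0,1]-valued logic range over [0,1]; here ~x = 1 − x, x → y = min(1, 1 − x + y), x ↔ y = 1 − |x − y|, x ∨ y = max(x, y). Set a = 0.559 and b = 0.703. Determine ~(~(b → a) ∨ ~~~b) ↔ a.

0.856

b → a = min(1, 1 − 0.703 + 0.559) = min(1, 0.856) = 0.856
~(b → a) = 1 − 0.856 = 0.144
~b = 1 − 0.703 = 0.297
~~b = 1 − 0.297 = 0.703
~~~b = 1 − 0.703 = 0.297
~(b → a) ∨ ~~~b = max(0.144, 0.297) = 0.297
~(~(b → a) ∨ ~~~b) = 1 − 0.297 = 0.703
~(~(b → a) ∨ ~~~b) ↔ a = 1 − |0.703 − 0.559| = 1 − 0.144 = 0.856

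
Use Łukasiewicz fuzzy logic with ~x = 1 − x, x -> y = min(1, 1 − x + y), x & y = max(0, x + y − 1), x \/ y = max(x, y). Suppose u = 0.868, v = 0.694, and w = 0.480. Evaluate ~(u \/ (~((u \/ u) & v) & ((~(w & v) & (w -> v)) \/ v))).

0.132

u \/ u = max(0.868, 0.868) = 0.868
(u \/ u) & v = max(0, 0.868 + 0.694 − 1) = max(0, 0.562) = 0.562
~((u \/ u) & v) = 1 − 0.562 = 0.438
w & v = max(0, 0.480 + 0.694 − 1) = max(0, 0.174) = 0.174
~(w & v) = 1 − 0.174 = 0.826
w -> v = min(1, 1 − 0.480 + 0.694) = min(1, 1.214) = 1.000
~(w & v) & (w -> v) = max(0, 0.826 + 1.000 − 1) = max(0, 0.826) = 0.826
(~(w & v) & (w -> v)) \/ v = max(0.826, 0.694) = 0.826
~((u \/ u) & v) & ((~(w & v) & (w -> v)) \/ v) = max(0, 0.438 + 0.826 − 1) = max(0, 0.264) = 0.264
u \/ (~((u \/ u) & v) & ((~(w & v) & (w -> v)) \/ v)) = max(0.868, 0.264) = 0.868
~(u \/ (~((u \/ u) & v) & ((~(w & v) & (w -> v)) \/ v))) = 1 − 0.868 = 0.132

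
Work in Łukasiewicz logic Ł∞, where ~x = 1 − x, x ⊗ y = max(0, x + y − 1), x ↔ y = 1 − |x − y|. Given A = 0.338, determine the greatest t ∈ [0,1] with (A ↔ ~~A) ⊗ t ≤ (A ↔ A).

~A = 1 − 0.338 = 0.662
~~A = 1 − 0.662 = 0.338
A ↔ ~~A = 1 − |0.338 − 0.338| = 1 − 0.000 = 1.000
So the left factor is A ↔ ~~A = 1.000.
A ↔ A = 1 − |0.338 − 0.338| = 1 − 0.000 = 1.000
So the right-hand bound is A ↔ A = 1.000.
The residuum of the Łukasiewicz t-norm gives the supremum: min(1, 1 − 1.000 + 1.000).
1 − 1.000 + 1.000 = 1.000, so t = min(1, 1.000) = 1.000.
Check: 1.000 ⊗ 1.000 = max(0, 1.000) = 1.000 ≤ 1.000.

1.000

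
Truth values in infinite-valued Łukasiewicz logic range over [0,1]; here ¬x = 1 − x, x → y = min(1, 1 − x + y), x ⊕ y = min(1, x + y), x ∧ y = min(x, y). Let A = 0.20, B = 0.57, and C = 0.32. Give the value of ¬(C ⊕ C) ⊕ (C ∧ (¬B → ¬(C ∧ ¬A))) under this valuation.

0.68

C ⊕ C = min(1, 0.32 + 0.32) = min(1, 0.64) = 0.64
¬(C ⊕ C) = 1 − 0.64 = 0.36
¬B = 1 − 0.57 = 0.43
¬A = 1 − 0.20 = 0.80
C ∧ ¬A = min(0.32, 0.80) = 0.32
¬(C ∧ ¬A) = 1 − 0.32 = 0.68
¬B → ¬(C ∧ ¬A) = min(1, 1 − 0.43 + 0.68) = min(1, 1.25) = 1.00
C ∧ (¬B → ¬(C ∧ ¬A)) = min(0.32, 1.00) = 0.32
¬(C ⊕ C) ⊕ (C ∧ (¬B → ¬(C ∧ ¬A))) = min(1, 0.36 + 0.32) = min(1, 0.68) = 0.68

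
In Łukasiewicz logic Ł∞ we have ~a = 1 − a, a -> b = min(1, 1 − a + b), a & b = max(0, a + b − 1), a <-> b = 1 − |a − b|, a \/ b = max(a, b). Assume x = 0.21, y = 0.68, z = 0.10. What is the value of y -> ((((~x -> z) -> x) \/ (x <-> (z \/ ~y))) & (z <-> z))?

1.00

~x = 1 − 0.21 = 0.79
~x -> z = min(1, 1 − 0.79 + 0.10) = min(1, 0.31) = 0.31
(~x -> z) -> x = min(1, 1 − 0.31 + 0.21) = min(1, 0.90) = 0.90
~y = 1 − 0.68 = 0.32
z \/ ~y = max(0.10, 0.32) = 0.32
x <-> (z \/ ~y) = 1 − |0.21 − 0.32| = 1 − 0.11 = 0.89
((~x -> z) -> x) \/ (x <-> (z \/ ~y)) = max(0.90, 0.89) = 0.90
z <-> z = 1 − |0.10 − 0.10| = 1 − 0.00 = 1.00
(((~x -> z) -> x) \/ (x <-> (z \/ ~y))) & (z <-> z) = max(0, 0.90 + 1.00 − 1) = max(0, 0.90) = 0.90
y -> ((((~x -> z) -> x) \/ (x <-> (z \/ ~y))) & (z <-> z)) = min(1, 1 − 0.68 + 0.90) = min(1, 1.22) = 1.00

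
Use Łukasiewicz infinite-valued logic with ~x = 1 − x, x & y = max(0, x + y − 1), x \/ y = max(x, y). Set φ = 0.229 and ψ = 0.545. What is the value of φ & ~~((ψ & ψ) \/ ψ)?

0.000

ψ & ψ = max(0, 0.545 + 0.545 − 1) = max(0, 0.090) = 0.090
(ψ & ψ) \/ ψ = max(0.090, 0.545) = 0.545
~((ψ & ψ) \/ ψ) = 1 − 0.545 = 0.455
~~((ψ & ψ) \/ ψ) = 1 − 0.455 = 0.545
φ & ~~((ψ & ψ) \/ ψ) = max(0, 0.229 + 0.545 − 1) = max(0, -0.226) = 0.000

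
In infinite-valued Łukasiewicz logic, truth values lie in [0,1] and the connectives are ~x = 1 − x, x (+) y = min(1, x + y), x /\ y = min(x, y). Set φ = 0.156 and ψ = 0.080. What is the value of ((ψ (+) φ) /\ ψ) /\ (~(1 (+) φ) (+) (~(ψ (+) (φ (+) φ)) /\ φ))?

ψ (+) φ = min(1, 0.080 + 0.156) = min(1, 0.236) = 0.236
(ψ (+) φ) /\ ψ = min(0.236, 0.080) = 0.080
1 (+) φ = min(1, 1.000 + 0.156) = min(1, 1.156) = 1.000
~(1 (+) φ) = 1 − 1.000 = 0.000
φ (+) φ = min(1, 0.156 + 0.156) = min(1, 0.312) = 0.312
ψ (+) (φ (+) φ) = min(1, 0.080 + 0.312) = min(1, 0.392) = 0.392
~(ψ (+) (φ (+) φ)) = 1 − 0.392 = 0.608
~(ψ (+) (φ (+) φ)) /\ φ = min(0.608, 0.156) = 0.156
~(1 (+) φ) (+) (~(ψ (+) (φ (+) φ)) /\ φ) = min(1, 0.000 + 0.156) = min(1, 0.156) = 0.156
((ψ (+) φ) /\ ψ) /\ (~(1 (+) φ) (+) (~(ψ (+) (φ (+) φ)) /\ φ)) = min(0.080, 0.156) = 0.080

0.080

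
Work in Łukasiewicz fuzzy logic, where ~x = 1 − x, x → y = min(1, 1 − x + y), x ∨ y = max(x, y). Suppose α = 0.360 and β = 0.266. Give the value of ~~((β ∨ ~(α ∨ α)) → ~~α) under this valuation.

0.720

α ∨ α = max(0.360, 0.360) = 0.360
~(α ∨ α) = 1 − 0.360 = 0.640
β ∨ ~(α ∨ α) = max(0.266, 0.640) = 0.640
~α = 1 − 0.360 = 0.640
~~α = 1 − 0.640 = 0.360
(β ∨ ~(α ∨ α)) → ~~α = min(1, 1 − 0.640 + 0.360) = min(1, 0.720) = 0.720
~((β ∨ ~(α ∨ α)) → ~~α) = 1 − 0.720 = 0.280
~~((β ∨ ~(α ∨ α)) → ~~α) = 1 − 0.280 = 0.720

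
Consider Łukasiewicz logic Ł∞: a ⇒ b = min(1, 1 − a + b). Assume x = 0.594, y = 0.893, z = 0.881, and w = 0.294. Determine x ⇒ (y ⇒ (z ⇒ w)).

0.926

z ⇒ w = min(1, 1 − 0.881 + 0.294) = min(1, 0.413) = 0.413
y ⇒ (z ⇒ w) = min(1, 1 − 0.893 + 0.413) = min(1, 0.520) = 0.520
x ⇒ (y ⇒ (z ⇒ w)) = min(1, 1 − 0.594 + 0.520) = min(1, 0.926) = 0.926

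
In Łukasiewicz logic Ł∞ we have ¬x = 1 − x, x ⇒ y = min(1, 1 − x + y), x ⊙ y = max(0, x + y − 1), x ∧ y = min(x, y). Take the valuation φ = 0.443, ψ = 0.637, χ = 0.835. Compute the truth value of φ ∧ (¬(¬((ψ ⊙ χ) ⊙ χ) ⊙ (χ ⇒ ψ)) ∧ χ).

ψ ⊙ χ = max(0, 0.637 + 0.835 − 1) = max(0, 0.472) = 0.472
(ψ ⊙ χ) ⊙ χ = max(0, 0.472 + 0.835 − 1) = max(0, 0.307) = 0.307
¬((ψ ⊙ χ) ⊙ χ) = 1 − 0.307 = 0.693
χ ⇒ ψ = min(1, 1 − 0.835 + 0.637) = min(1, 0.802) = 0.802
¬((ψ ⊙ χ) ⊙ χ) ⊙ (χ ⇒ ψ) = max(0, 0.693 + 0.802 − 1) = max(0, 0.495) = 0.495
¬(¬((ψ ⊙ χ) ⊙ χ) ⊙ (χ ⇒ ψ)) = 1 − 0.495 = 0.505
¬(¬((ψ ⊙ χ) ⊙ χ) ⊙ (χ ⇒ ψ)) ∧ χ = min(0.505, 0.835) = 0.505
φ ∧ (¬(¬((ψ ⊙ χ) ⊙ χ) ⊙ (χ ⇒ ψ)) ∧ χ) = min(0.443, 0.505) = 0.443

0.443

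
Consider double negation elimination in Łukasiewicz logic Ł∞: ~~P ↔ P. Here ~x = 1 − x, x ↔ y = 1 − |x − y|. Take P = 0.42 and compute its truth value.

1.00

~P = 1 − 0.42 = 0.58
~~P = 1 − 0.58 = 0.42
~~P ↔ P = 1 − |0.42 − 0.42| = 1 − 0.00 = 1.00
(As expected: always 1 in Ł∞ since negation is involutive.)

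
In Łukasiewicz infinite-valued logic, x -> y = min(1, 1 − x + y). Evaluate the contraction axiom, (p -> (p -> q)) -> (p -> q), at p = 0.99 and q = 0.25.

p -> q = min(1, 1 − 0.99 + 0.25) = min(1, 0.26) = 0.26
p -> (p -> q) = min(1, 1 − 0.99 + 0.26) = min(1, 0.27) = 0.27
(p -> (p -> q)) -> (p -> q) = min(1, 1 − 0.27 + 0.26) = min(1, 0.99) = 0.99
(The value 0.99 < 1 shows this instance is not satisfied; fails in Ł∞ (the t-norm is not idempotent).)

0.99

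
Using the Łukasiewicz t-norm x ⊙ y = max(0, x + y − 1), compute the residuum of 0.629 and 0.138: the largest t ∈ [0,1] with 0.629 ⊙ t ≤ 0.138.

The residuum of the Łukasiewicz t-norm gives the supremum: min(1, 1 − 0.629 + 0.138).
1 − 0.629 + 0.138 = 0.509, so t = min(1, 0.509) = 0.509.
Check: 0.629 ⊙ 0.509 = max(0, 0.138) = 0.138 ≤ 0.138.

0.509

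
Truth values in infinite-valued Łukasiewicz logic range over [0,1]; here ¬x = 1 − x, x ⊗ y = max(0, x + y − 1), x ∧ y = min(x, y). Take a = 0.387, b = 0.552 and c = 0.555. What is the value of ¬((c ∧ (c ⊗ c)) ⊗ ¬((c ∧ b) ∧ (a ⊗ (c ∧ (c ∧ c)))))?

0.890

c ⊗ c = max(0, 0.555 + 0.555 − 1) = max(0, 0.110) = 0.110
c ∧ (c ⊗ c) = min(0.555, 0.110) = 0.110
c ∧ b = min(0.555, 0.552) = 0.552
c ∧ c = min(0.555, 0.555) = 0.555
c ∧ (c ∧ c) = min(0.555, 0.555) = 0.555
a ⊗ (c ∧ (c ∧ c)) = max(0, 0.387 + 0.555 − 1) = max(0, -0.058) = 0.000
(c ∧ b) ∧ (a ⊗ (c ∧ (c ∧ c))) = min(0.552, 0.000) = 0.000
¬((c ∧ b) ∧ (a ⊗ (c ∧ (c ∧ c)))) = 1 − 0.000 = 1.000
(c ∧ (c ⊗ c)) ⊗ ¬((c ∧ b) ∧ (a ⊗ (c ∧ (c ∧ c)))) = max(0, 0.110 + 1.000 − 1) = max(0, 0.110) = 0.110
¬((c ∧ (c ⊗ c)) ⊗ ¬((c ∧ b) ∧ (a ⊗ (c ∧ (c ∧ c))))) = 1 − 0.110 = 0.890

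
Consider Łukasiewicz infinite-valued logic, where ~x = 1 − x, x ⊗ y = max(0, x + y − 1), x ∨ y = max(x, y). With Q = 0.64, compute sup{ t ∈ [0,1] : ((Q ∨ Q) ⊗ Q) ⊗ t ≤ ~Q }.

1.00

Q ∨ Q = max(0.64, 0.64) = 0.64
(Q ∨ Q) ⊗ Q = max(0, 0.64 + 0.64 − 1) = max(0, 0.28) = 0.28
So the left factor is (Q ∨ Q) ⊗ Q = 0.28.
~Q = 1 − 0.64 = 0.36
So the right-hand bound is ~Q = 0.36.
The residuum of the Łukasiewicz t-norm gives the supremum: min(1, 1 − 0.28 + 0.36).
1 − 0.28 + 0.36 = 1.08, so t = min(1, 1.08) = 1.00.
Check: 0.28 ⊗ 1.00 = max(0, 0.28) = 0.28 ≤ 0.36.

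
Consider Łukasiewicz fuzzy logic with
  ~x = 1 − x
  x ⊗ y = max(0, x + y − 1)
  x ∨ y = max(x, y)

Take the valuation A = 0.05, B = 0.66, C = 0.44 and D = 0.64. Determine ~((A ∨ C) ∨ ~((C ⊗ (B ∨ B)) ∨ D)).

A ∨ C = max(0.05, 0.44) = 0.44
B ∨ B = max(0.66, 0.66) = 0.66
C ⊗ (B ∨ B) = max(0, 0.44 + 0.66 − 1) = max(0, 0.10) = 0.10
(C ⊗ (B ∨ B)) ∨ D = max(0.10, 0.64) = 0.64
~((C ⊗ (B ∨ B)) ∨ D) = 1 − 0.64 = 0.36
(A ∨ C) ∨ ~((C ⊗ (B ∨ B)) ∨ D) = max(0.44, 0.36) = 0.44
~((A ∨ C) ∨ ~((C ⊗ (B ∨ B)) ∨ D)) = 1 − 0.44 = 0.56

0.56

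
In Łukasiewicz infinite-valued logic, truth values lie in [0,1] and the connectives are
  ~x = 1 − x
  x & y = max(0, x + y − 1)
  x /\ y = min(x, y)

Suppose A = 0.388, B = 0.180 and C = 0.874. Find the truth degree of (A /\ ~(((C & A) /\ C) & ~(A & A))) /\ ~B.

C & A = max(0, 0.874 + 0.388 − 1) = max(0, 0.262) = 0.262
(C & A) /\ C = min(0.262, 0.874) = 0.262
A & A = max(0, 0.388 + 0.388 − 1) = max(0, -0.224) = 0.000
~(A & A) = 1 − 0.000 = 1.000
((C & A) /\ C) & ~(A & A) = max(0, 0.262 + 1.000 − 1) = max(0, 0.262) = 0.262
~(((C & A) /\ C) & ~(A & A)) = 1 − 0.262 = 0.738
A /\ ~(((C & A) /\ C) & ~(A & A)) = min(0.388, 0.738) = 0.388
~B = 1 − 0.180 = 0.820
(A /\ ~(((C & A) /\ C) & ~(A & A))) /\ ~B = min(0.388, 0.820) = 0.388

0.388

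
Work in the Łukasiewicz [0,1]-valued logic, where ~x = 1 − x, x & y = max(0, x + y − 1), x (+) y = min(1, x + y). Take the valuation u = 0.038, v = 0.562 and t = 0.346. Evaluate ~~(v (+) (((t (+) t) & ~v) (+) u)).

t (+) t = min(1, 0.346 + 0.346) = min(1, 0.692) = 0.692
~v = 1 − 0.562 = 0.438
(t (+) t) & ~v = max(0, 0.692 + 0.438 − 1) = max(0, 0.130) = 0.130
((t (+) t) & ~v) (+) u = min(1, 0.130 + 0.038) = min(1, 0.168) = 0.168
v (+) (((t (+) t) & ~v) (+) u) = min(1, 0.562 + 0.168) = min(1, 0.730) = 0.730
~(v (+) (((t (+) t) & ~v) (+) u)) = 1 − 0.730 = 0.270
~~(v (+) (((t (+) t) & ~v) (+) u)) = 1 − 0.270 = 0.730

0.730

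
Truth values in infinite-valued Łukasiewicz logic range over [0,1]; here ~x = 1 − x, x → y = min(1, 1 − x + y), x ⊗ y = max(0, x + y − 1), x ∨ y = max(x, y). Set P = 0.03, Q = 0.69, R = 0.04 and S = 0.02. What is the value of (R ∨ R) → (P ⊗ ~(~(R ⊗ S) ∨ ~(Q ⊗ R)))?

R ∨ R = max(0.04, 0.04) = 0.04
R ⊗ S = max(0, 0.04 + 0.02 − 1) = max(0, -0.94) = 0.00
~(R ⊗ S) = 1 − 0.00 = 1.00
Q ⊗ R = max(0, 0.69 + 0.04 − 1) = max(0, -0.27) = 0.00
~(Q ⊗ R) = 1 − 0.00 = 1.00
~(R ⊗ S) ∨ ~(Q ⊗ R) = max(1.00, 1.00) = 1.00
~(~(R ⊗ S) ∨ ~(Q ⊗ R)) = 1 − 1.00 = 0.00
P ⊗ ~(~(R ⊗ S) ∨ ~(Q ⊗ R)) = max(0, 0.03 + 0.00 − 1) = max(0, -0.97) = 0.00
(R ∨ R) → (P ⊗ ~(~(R ⊗ S) ∨ ~(Q ⊗ R))) = min(1, 1 − 0.04 + 0.00) = min(1, 0.96) = 0.96

0.96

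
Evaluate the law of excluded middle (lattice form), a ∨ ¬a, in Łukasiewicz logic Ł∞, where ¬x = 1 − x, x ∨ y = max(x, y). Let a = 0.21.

0.79

¬a = 1 − 0.21 = 0.79
a ∨ ¬a = max(0.21, 0.79) = 0.79
(The value 0.79 < 1 shows this instance is not satisfied; not a Ł∞-tautology — its value is max(a, 1−a).)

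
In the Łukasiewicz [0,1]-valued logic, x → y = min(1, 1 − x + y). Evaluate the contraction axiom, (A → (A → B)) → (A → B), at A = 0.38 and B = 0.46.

1.00

A → B = min(1, 1 − 0.38 + 0.46) = min(1, 1.08) = 1.00
A → (A → B) = min(1, 1 − 0.38 + 1.00) = min(1, 1.62) = 1.00
(A → (A → B)) → (A → B) = min(1, 1 − 1.00 + 1.00) = min(1, 1.00) = 1.00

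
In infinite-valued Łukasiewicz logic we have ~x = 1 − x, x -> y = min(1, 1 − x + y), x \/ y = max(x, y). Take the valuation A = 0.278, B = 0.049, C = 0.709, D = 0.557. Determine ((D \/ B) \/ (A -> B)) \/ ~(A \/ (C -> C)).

0.771

D \/ B = max(0.557, 0.049) = 0.557
A -> B = min(1, 1 − 0.278 + 0.049) = min(1, 0.771) = 0.771
(D \/ B) \/ (A -> B) = max(0.557, 0.771) = 0.771
C -> C = min(1, 1 − 0.709 + 0.709) = min(1, 1.000) = 1.000
A \/ (C -> C) = max(0.278, 1.000) = 1.000
~(A \/ (C -> C)) = 1 − 1.000 = 0.000
((D \/ B) \/ (A -> B)) \/ ~(A \/ (C -> C)) = max(0.771, 0.000) = 0.771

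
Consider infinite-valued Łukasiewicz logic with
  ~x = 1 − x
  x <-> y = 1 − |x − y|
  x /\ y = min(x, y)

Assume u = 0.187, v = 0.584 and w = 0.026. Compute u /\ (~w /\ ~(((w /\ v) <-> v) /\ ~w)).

0.187

~w = 1 − 0.026 = 0.974
w /\ v = min(0.026, 0.584) = 0.026
(w /\ v) <-> v = 1 − |0.026 − 0.584| = 1 − 0.558 = 0.442
((w /\ v) <-> v) /\ ~w = min(0.442, 0.974) = 0.442
~(((w /\ v) <-> v) /\ ~w) = 1 − 0.442 = 0.558
~w /\ ~(((w /\ v) <-> v) /\ ~w) = min(0.974, 0.558) = 0.558
u /\ (~w /\ ~(((w /\ v) <-> v) /\ ~w)) = min(0.187, 0.558) = 0.187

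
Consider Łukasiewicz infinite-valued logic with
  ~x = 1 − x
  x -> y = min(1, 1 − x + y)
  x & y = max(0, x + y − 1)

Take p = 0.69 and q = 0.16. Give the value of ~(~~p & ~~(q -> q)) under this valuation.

~p = 1 − 0.69 = 0.31
~~p = 1 − 0.31 = 0.69
q -> q = min(1, 1 − 0.16 + 0.16) = min(1, 1.00) = 1.00
~(q -> q) = 1 − 1.00 = 0.00
~~(q -> q) = 1 − 0.00 = 1.00
~~p & ~~(q -> q) = max(0, 0.69 + 1.00 − 1) = max(0, 0.69) = 0.69
~(~~p & ~~(q -> q)) = 1 − 0.69 = 0.31

0.31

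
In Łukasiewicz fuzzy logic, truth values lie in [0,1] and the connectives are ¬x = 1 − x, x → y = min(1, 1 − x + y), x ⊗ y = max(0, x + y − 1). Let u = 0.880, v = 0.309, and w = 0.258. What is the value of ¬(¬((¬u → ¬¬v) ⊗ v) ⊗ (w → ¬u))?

0.447

¬u = 1 − 0.880 = 0.120
¬v = 1 − 0.309 = 0.691
¬¬v = 1 − 0.691 = 0.309
¬u → ¬¬v = min(1, 1 − 0.120 + 0.309) = min(1, 1.189) = 1.000
(¬u → ¬¬v) ⊗ v = max(0, 1.000 + 0.309 − 1) = max(0, 0.309) = 0.309
¬((¬u → ¬¬v) ⊗ v) = 1 − 0.309 = 0.691
w → ¬u = min(1, 1 − 0.258 + 0.120) = min(1, 0.862) = 0.862
¬((¬u → ¬¬v) ⊗ v) ⊗ (w → ¬u) = max(0, 0.691 + 0.862 − 1) = max(0, 0.553) = 0.553
¬(¬((¬u → ¬¬v) ⊗ v) ⊗ (w → ¬u)) = 1 − 0.553 = 0.447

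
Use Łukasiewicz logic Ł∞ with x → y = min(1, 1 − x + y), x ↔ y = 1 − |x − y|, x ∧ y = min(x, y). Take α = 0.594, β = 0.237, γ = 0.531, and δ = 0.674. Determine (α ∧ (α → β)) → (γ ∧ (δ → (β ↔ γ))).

α → β = min(1, 1 − 0.594 + 0.237) = min(1, 0.643) = 0.643
α ∧ (α → β) = min(0.594, 0.643) = 0.594
β ↔ γ = 1 − |0.237 − 0.531| = 1 − 0.294 = 0.706
δ → (β ↔ γ) = min(1, 1 − 0.674 + 0.706) = min(1, 1.032) = 1.000
γ ∧ (δ → (β ↔ γ)) = min(0.531, 1.000) = 0.531
(α ∧ (α → β)) → (γ ∧ (δ → (β ↔ γ))) = min(1, 1 − 0.594 + 0.531) = min(1, 0.937) = 0.937

0.937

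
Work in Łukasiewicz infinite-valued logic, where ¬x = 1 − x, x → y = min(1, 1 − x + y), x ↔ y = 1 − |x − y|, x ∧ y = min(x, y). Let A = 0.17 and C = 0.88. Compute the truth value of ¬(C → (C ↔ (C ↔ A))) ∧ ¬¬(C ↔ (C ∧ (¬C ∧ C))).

0.24

C ↔ A = 1 − |0.88 − 0.17| = 1 − 0.71 = 0.29
C ↔ (C ↔ A) = 1 − |0.88 − 0.29| = 1 − 0.59 = 0.41
C → (C ↔ (C ↔ A)) = min(1, 1 − 0.88 + 0.41) = min(1, 0.53) = 0.53
¬(C → (C ↔ (C ↔ A))) = 1 − 0.53 = 0.47
¬C = 1 − 0.88 = 0.12
¬C ∧ C = min(0.12, 0.88) = 0.12
C ∧ (¬C ∧ C) = min(0.88, 0.12) = 0.12
C ↔ (C ∧ (¬C ∧ C)) = 1 − |0.88 − 0.12| = 1 − 0.76 = 0.24
¬(C ↔ (C ∧ (¬C ∧ C))) = 1 − 0.24 = 0.76
¬¬(C ↔ (C ∧ (¬C ∧ C))) = 1 − 0.76 = 0.24
¬(C → (C ↔ (C ↔ A))) ∧ ¬¬(C ↔ (C ∧ (¬C ∧ C))) = min(0.47, 0.24) = 0.24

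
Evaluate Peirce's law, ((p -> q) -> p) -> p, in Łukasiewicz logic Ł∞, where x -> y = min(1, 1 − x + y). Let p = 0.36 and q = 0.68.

1.00

p -> q = min(1, 1 − 0.36 + 0.68) = min(1, 1.32) = 1.00
(p -> q) -> p = min(1, 1 − 1.00 + 0.36) = min(1, 0.36) = 0.36
((p -> q) -> p) -> p = min(1, 1 − 0.36 + 0.36) = min(1, 1.00) = 1.00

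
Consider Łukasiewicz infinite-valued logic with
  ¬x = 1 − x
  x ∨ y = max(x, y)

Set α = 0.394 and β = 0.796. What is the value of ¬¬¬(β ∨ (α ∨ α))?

0.204

α ∨ α = max(0.394, 0.394) = 0.394
β ∨ (α ∨ α) = max(0.796, 0.394) = 0.796
¬(β ∨ (α ∨ α)) = 1 − 0.796 = 0.204
¬¬(β ∨ (α ∨ α)) = 1 − 0.204 = 0.796
¬¬¬(β ∨ (α ∨ α)) = 1 − 0.796 = 0.204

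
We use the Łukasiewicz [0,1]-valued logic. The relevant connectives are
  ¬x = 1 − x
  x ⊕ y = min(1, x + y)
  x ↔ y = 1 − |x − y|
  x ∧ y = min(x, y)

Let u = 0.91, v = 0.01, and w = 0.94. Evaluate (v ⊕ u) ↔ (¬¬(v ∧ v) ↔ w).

0.15

v ⊕ u = min(1, 0.01 + 0.91) = min(1, 0.92) = 0.92
v ∧ v = min(0.01, 0.01) = 0.01
¬(v ∧ v) = 1 − 0.01 = 0.99
¬¬(v ∧ v) = 1 − 0.99 = 0.01
¬¬(v ∧ v) ↔ w = 1 − |0.01 − 0.94| = 1 − 0.93 = 0.07
(v ⊕ u) ↔ (¬¬(v ∧ v) ↔ w) = 1 − |0.92 − 0.07| = 1 − 0.85 = 0.15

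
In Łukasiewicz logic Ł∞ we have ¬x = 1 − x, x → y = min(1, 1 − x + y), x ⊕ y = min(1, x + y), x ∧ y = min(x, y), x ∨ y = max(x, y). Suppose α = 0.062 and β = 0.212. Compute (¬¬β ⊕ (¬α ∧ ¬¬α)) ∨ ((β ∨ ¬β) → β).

¬β = 1 − 0.212 = 0.788
¬¬β = 1 − 0.788 = 0.212
¬α = 1 − 0.062 = 0.938
¬¬α = 1 − 0.938 = 0.062
¬α ∧ ¬¬α = min(0.938, 0.062) = 0.062
¬¬β ⊕ (¬α ∧ ¬¬α) = min(1, 0.212 + 0.062) = min(1, 0.274) = 0.274
β ∨ ¬β = max(0.212, 0.788) = 0.788
(β ∨ ¬β) → β = min(1, 1 − 0.788 + 0.212) = min(1, 0.424) = 0.424
(¬¬β ⊕ (¬α ∧ ¬¬α)) ∨ ((β ∨ ¬β) → β) = max(0.274, 0.424) = 0.424

0.424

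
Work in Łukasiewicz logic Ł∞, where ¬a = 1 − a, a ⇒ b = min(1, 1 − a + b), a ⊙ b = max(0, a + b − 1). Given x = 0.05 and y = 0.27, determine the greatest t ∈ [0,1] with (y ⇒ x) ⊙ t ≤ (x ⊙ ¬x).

y ⇒ x = min(1, 1 − 0.27 + 0.05) = min(1, 0.78) = 0.78
So the left factor is y ⇒ x = 0.78.
¬x = 1 − 0.05 = 0.95
x ⊙ ¬x = max(0, 0.05 + 0.95 − 1) = max(0, 0.00) = 0.00
So the right-hand bound is x ⊙ ¬x = 0.00.
The residuum of the Łukasiewicz t-norm gives the supremum: min(1, 1 − 0.78 + 0.00).
1 − 0.78 + 0.00 = 0.22, so t = min(1, 0.22) = 0.22.
Check: 0.78 ⊙ 0.22 = max(0, 0.00) = 0.00 ≤ 0.00.

0.22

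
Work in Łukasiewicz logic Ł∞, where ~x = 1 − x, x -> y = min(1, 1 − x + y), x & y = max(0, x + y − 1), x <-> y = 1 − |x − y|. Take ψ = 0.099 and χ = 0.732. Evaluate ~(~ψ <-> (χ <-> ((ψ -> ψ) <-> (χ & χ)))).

0.169

~ψ = 1 − 0.099 = 0.901
ψ -> ψ = min(1, 1 − 0.099 + 0.099) = min(1, 1.000) = 1.000
χ & χ = max(0, 0.732 + 0.732 − 1) = max(0, 0.464) = 0.464
(ψ -> ψ) <-> (χ & χ) = 1 − |1.000 − 0.464| = 1 − 0.536 = 0.464
χ <-> ((ψ -> ψ) <-> (χ & χ)) = 1 − |0.732 − 0.464| = 1 − 0.268 = 0.732
~ψ <-> (χ <-> ((ψ -> ψ) <-> (χ & χ))) = 1 − |0.901 − 0.732| = 1 − 0.169 = 0.831
~(~ψ <-> (χ <-> ((ψ -> ψ) <-> (χ & χ)))) = 1 − 0.831 = 0.169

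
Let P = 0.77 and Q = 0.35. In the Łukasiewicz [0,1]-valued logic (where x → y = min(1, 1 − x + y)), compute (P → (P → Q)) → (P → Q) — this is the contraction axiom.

P → Q = min(1, 1 − 0.77 + 0.35) = min(1, 0.58) = 0.58
P → (P → Q) = min(1, 1 − 0.77 + 0.58) = min(1, 0.81) = 0.81
(P → (P → Q)) → (P → Q) = min(1, 1 − 0.81 + 0.58) = min(1, 0.77) = 0.77
(The value 0.77 < 1 shows this instance is not satisfied; fails in Ł∞ (the t-norm is not idempotent).)

0.77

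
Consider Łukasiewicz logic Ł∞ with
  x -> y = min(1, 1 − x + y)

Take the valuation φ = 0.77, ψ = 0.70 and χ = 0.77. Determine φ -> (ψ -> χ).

ψ -> χ = min(1, 1 − 0.70 + 0.77) = min(1, 1.07) = 1.00
φ -> (ψ -> χ) = min(1, 1 − 0.77 + 1.00) = min(1, 1.23) = 1.00

1.00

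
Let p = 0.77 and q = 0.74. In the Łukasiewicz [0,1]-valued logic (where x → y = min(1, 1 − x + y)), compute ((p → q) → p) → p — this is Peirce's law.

p → q = min(1, 1 − 0.77 + 0.74) = min(1, 0.97) = 0.97
(p → q) → p = min(1, 1 − 0.97 + 0.77) = min(1, 0.80) = 0.80
((p → q) → p) → p = min(1, 1 − 0.80 + 0.77) = min(1, 0.97) = 0.97
(The value 0.97 < 1 shows this instance is not satisfied; not a Ł∞-tautology in general.)

0.97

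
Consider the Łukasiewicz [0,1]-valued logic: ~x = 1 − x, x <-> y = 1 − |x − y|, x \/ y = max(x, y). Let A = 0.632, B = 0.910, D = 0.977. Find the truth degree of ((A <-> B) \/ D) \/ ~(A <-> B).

A <-> B = 1 − |0.632 − 0.910| = 1 − 0.278 = 0.722
(A <-> B) \/ D = max(0.722, 0.977) = 0.977
~(A <-> B) = 1 − 0.722 = 0.278
((A <-> B) \/ D) \/ ~(A <-> B) = max(0.977, 0.278) = 0.977

0.977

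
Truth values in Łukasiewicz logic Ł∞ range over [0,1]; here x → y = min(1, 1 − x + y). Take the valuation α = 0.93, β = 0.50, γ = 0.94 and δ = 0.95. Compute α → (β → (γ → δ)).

γ → δ = min(1, 1 − 0.94 + 0.95) = min(1, 1.01) = 1.00
β → (γ → δ) = min(1, 1 − 0.50 + 1.00) = min(1, 1.50) = 1.00
α → (β → (γ → δ)) = min(1, 1 − 0.93 + 1.00) = min(1, 1.07) = 1.00

1.00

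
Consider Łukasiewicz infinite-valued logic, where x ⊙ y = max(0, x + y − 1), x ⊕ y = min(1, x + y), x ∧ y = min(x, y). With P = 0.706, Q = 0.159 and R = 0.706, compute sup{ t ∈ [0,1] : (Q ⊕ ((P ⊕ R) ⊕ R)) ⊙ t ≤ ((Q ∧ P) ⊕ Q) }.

0.318

P ⊕ R = min(1, 0.706 + 0.706) = min(1, 1.412) = 1.000
(P ⊕ R) ⊕ R = min(1, 1.000 + 0.706) = min(1, 1.706) = 1.000
Q ⊕ ((P ⊕ R) ⊕ R) = min(1, 0.159 + 1.000) = min(1, 1.159) = 1.000
So the left factor is Q ⊕ ((P ⊕ R) ⊕ R) = 1.000.
Q ∧ P = min(0.159, 0.706) = 0.159
(Q ∧ P) ⊕ Q = min(1, 0.159 + 0.159) = min(1, 0.318) = 0.318
So the right-hand bound is (Q ∧ P) ⊕ Q = 0.318.
The residuum of the Łukasiewicz t-norm gives the supremum: min(1, 1 − 1.000 + 0.318).
1 − 1.000 + 0.318 = 0.318, so t = min(1, 0.318) = 0.318.
Check: 1.000 ⊙ 0.318 = max(0, 0.318) = 0.318 ≤ 0.318.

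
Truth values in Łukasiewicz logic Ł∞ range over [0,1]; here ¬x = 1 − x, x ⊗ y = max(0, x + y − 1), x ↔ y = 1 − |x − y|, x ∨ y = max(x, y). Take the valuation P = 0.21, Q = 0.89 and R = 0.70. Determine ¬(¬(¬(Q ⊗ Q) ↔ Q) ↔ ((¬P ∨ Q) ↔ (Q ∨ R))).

Q ⊗ Q = max(0, 0.89 + 0.89 − 1) = max(0, 0.78) = 0.78
¬(Q ⊗ Q) = 1 − 0.78 = 0.22
¬(Q ⊗ Q) ↔ Q = 1 − |0.22 − 0.89| = 1 − 0.67 = 0.33
¬(¬(Q ⊗ Q) ↔ Q) = 1 − 0.33 = 0.67
¬P = 1 − 0.21 = 0.79
¬P ∨ Q = max(0.79, 0.89) = 0.89
Q ∨ R = max(0.89, 0.70) = 0.89
(¬P ∨ Q) ↔ (Q ∨ R) = 1 − |0.89 − 0.89| = 1 − 0.00 = 1.00
¬(¬(Q ⊗ Q) ↔ Q) ↔ ((¬P ∨ Q) ↔ (Q ∨ R)) = 1 − |0.67 − 1.00| = 1 − 0.33 = 0.67
¬(¬(¬(Q ⊗ Q) ↔ Q) ↔ ((¬P ∨ Q) ↔ (Q ∨ R))) = 1 − 0.67 = 0.33

0.33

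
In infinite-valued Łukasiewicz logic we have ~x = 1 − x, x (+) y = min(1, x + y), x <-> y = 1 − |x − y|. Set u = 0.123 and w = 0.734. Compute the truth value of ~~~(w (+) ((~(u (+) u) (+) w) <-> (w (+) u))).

0.000

u (+) u = min(1, 0.123 + 0.123) = min(1, 0.246) = 0.246
~(u (+) u) = 1 − 0.246 = 0.754
~(u (+) u) (+) w = min(1, 0.754 + 0.734) = min(1, 1.488) = 1.000
w (+) u = min(1, 0.734 + 0.123) = min(1, 0.857) = 0.857
(~(u (+) u) (+) w) <-> (w (+) u) = 1 − |1.000 − 0.857| = 1 − 0.143 = 0.857
w (+) ((~(u (+) u) (+) w) <-> (w (+) u)) = min(1, 0.734 + 0.857) = min(1, 1.591) = 1.000
~(w (+) ((~(u (+) u) (+) w) <-> (w (+) u))) = 1 − 1.000 = 0.000
~~(w (+) ((~(u (+) u) (+) w) <-> (w (+) u))) = 1 − 0.000 = 1.000
~~~(w (+) ((~(u (+) u) (+) w) <-> (w (+) u))) = 1 − 1.000 = 0.000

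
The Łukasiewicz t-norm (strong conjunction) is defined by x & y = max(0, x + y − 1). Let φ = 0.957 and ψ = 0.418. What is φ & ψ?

0.375

φ & ψ = max(0, 0.957 + 0.418 − 1) = max(0, 0.375) = 0.375
For comparison, the Gödel (minimum) t-norm min(x, y) would give 0.418.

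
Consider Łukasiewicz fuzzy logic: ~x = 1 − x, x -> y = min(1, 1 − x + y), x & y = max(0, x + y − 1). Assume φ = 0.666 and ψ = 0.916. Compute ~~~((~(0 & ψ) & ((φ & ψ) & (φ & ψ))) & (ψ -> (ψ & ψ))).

0.920

0 & ψ = max(0, 0.000 + 0.916 − 1) = max(0, -0.084) = 0.000
~(0 & ψ) = 1 − 0.000 = 1.000
φ & ψ = max(0, 0.666 + 0.916 − 1) = max(0, 0.582) = 0.582
(φ & ψ) & (φ & ψ) = max(0, 0.582 + 0.582 − 1) = max(0, 0.164) = 0.164
~(0 & ψ) & ((φ & ψ) & (φ & ψ)) = max(0, 1.000 + 0.164 − 1) = max(0, 0.164) = 0.164
ψ & ψ = max(0, 0.916 + 0.916 − 1) = max(0, 0.832) = 0.832
ψ -> (ψ & ψ) = min(1, 1 − 0.916 + 0.832) = min(1, 0.916) = 0.916
(~(0 & ψ) & ((φ & ψ) & (φ & ψ))) & (ψ -> (ψ & ψ)) = max(0, 0.164 + 0.916 − 1) = max(0, 0.080) = 0.080
~((~(0 & ψ) & ((φ & ψ) & (φ & ψ))) & (ψ -> (ψ & ψ))) = 1 − 0.080 = 0.920
~~((~(0 & ψ) & ((φ & ψ) & (φ & ψ))) & (ψ -> (ψ & ψ))) = 1 − 0.920 = 0.080
~~~((~(0 & ψ) & ((φ & ψ) & (φ & ψ))) & (ψ -> (ψ & ψ))) = 1 − 0.080 = 0.920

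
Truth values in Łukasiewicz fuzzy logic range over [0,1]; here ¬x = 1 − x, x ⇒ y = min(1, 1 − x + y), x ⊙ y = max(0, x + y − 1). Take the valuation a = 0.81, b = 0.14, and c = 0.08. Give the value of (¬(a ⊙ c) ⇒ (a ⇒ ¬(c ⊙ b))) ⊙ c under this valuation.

a ⊙ c = max(0, 0.81 + 0.08 − 1) = max(0, -0.11) = 0.00
¬(a ⊙ c) = 1 − 0.00 = 1.00
c ⊙ b = max(0, 0.08 + 0.14 − 1) = max(0, -0.78) = 0.00
¬(c ⊙ b) = 1 − 0.00 = 1.00
a ⇒ ¬(c ⊙ b) = min(1, 1 − 0.81 + 1.00) = min(1, 1.19) = 1.00
¬(a ⊙ c) ⇒ (a ⇒ ¬(c ⊙ b)) = min(1, 1 − 1.00 + 1.00) = min(1, 1.00) = 1.00
(¬(a ⊙ c) ⇒ (a ⇒ ¬(c ⊙ b))) ⊙ c = max(0, 1.00 + 0.08 − 1) = max(0, 0.08) = 0.08

0.08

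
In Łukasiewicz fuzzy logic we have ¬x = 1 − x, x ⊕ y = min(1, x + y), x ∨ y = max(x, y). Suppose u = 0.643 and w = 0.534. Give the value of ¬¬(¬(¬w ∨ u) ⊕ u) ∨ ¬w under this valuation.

1.000

¬w = 1 − 0.534 = 0.466
¬w ∨ u = max(0.466, 0.643) = 0.643
¬(¬w ∨ u) = 1 − 0.643 = 0.357
¬(¬w ∨ u) ⊕ u = min(1, 0.357 + 0.643) = min(1, 1.000) = 1.000
¬(¬(¬w ∨ u) ⊕ u) = 1 − 1.000 = 0.000
¬¬(¬(¬w ∨ u) ⊕ u) = 1 − 0.000 = 1.000
¬¬(¬(¬w ∨ u) ⊕ u) ∨ ¬w = max(1.000, 0.466) = 1.000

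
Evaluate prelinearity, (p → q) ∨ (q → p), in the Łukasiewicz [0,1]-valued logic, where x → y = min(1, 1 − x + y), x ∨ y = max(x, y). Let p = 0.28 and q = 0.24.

p → q = min(1, 1 − 0.28 + 0.24) = min(1, 0.96) = 0.96
q → p = min(1, 1 − 0.24 + 0.28) = min(1, 1.04) = 1.00
(p → q) ∨ (q → p) = max(0.96, 1.00) = 1.00
(As expected: a Ł∞-tautology — holds in every MV-chain.)

1.00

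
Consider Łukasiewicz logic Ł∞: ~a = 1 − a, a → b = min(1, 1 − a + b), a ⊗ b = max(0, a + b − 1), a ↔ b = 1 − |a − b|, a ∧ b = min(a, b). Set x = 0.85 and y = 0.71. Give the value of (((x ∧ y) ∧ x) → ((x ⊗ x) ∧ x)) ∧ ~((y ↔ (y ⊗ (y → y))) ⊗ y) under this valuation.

0.29

x ∧ y = min(0.85, 0.71) = 0.71
(x ∧ y) ∧ x = min(0.71, 0.85) = 0.71
x ⊗ x = max(0, 0.85 + 0.85 − 1) = max(0, 0.70) = 0.70
(x ⊗ x) ∧ x = min(0.70, 0.85) = 0.70
((x ∧ y) ∧ x) → ((x ⊗ x) ∧ x) = min(1, 1 − 0.71 + 0.70) = min(1, 0.99) = 0.99
y → y = min(1, 1 − 0.71 + 0.71) = min(1, 1.00) = 1.00
y ⊗ (y → y) = max(0, 0.71 + 1.00 − 1) = max(0, 0.71) = 0.71
y ↔ (y ⊗ (y → y)) = 1 − |0.71 − 0.71| = 1 − 0.00 = 1.00
(y ↔ (y ⊗ (y → y))) ⊗ y = max(0, 1.00 + 0.71 − 1) = max(0, 0.71) = 0.71
~((y ↔ (y ⊗ (y → y))) ⊗ y) = 1 − 0.71 = 0.29
(((x ∧ y) ∧ x) → ((x ⊗ x) ∧ x)) ∧ ~((y ↔ (y ⊗ (y → y))) ⊗ y) = min(0.99, 0.29) = 0.29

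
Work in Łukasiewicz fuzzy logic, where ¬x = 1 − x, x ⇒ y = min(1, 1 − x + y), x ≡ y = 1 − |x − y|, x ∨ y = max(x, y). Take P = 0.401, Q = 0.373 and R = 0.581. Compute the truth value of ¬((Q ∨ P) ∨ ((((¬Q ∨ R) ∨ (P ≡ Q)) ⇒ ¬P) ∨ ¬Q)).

0.373

Q ∨ P = max(0.373, 0.401) = 0.401
¬Q = 1 − 0.373 = 0.627
¬Q ∨ R = max(0.627, 0.581) = 0.627
P ≡ Q = 1 − |0.401 − 0.373| = 1 − 0.028 = 0.972
(¬Q ∨ R) ∨ (P ≡ Q) = max(0.627, 0.972) = 0.972
¬P = 1 − 0.401 = 0.599
((¬Q ∨ R) ∨ (P ≡ Q)) ⇒ ¬P = min(1, 1 − 0.972 + 0.599) = min(1, 0.627) = 0.627
(((¬Q ∨ R) ∨ (P ≡ Q)) ⇒ ¬P) ∨ ¬Q = max(0.627, 0.627) = 0.627
(Q ∨ P) ∨ ((((¬Q ∨ R) ∨ (P ≡ Q)) ⇒ ¬P) ∨ ¬Q) = max(0.401, 0.627) = 0.627
¬((Q ∨ P) ∨ ((((¬Q ∨ R) ∨ (P ≡ Q)) ⇒ ¬P) ∨ ¬Q)) = 1 − 0.627 = 0.373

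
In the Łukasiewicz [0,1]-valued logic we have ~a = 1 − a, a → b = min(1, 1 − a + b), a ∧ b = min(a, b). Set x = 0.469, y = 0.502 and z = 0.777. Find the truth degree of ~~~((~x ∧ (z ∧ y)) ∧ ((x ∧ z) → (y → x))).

0.498

~x = 1 − 0.469 = 0.531
z ∧ y = min(0.777, 0.502) = 0.502
~x ∧ (z ∧ y) = min(0.531, 0.502) = 0.502
x ∧ z = min(0.469, 0.777) = 0.469
y → x = min(1, 1 − 0.502 + 0.469) = min(1, 0.967) = 0.967
(x ∧ z) → (y → x) = min(1, 1 − 0.469 + 0.967) = min(1, 1.498) = 1.000
(~x ∧ (z ∧ y)) ∧ ((x ∧ z) → (y → x)) = min(0.502, 1.000) = 0.502
~((~x ∧ (z ∧ y)) ∧ ((x ∧ z) → (y → x))) = 1 − 0.502 = 0.498
~~((~x ∧ (z ∧ y)) ∧ ((x ∧ z) → (y → x))) = 1 − 0.498 = 0.502
~~~((~x ∧ (z ∧ y)) ∧ ((x ∧ z) → (y → x))) = 1 − 0.502 = 0.498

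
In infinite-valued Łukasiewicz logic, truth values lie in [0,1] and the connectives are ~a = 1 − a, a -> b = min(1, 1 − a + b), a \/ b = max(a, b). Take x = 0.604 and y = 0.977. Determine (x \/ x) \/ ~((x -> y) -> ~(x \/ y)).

0.977

x \/ x = max(0.604, 0.604) = 0.604
x -> y = min(1, 1 − 0.604 + 0.977) = min(1, 1.373) = 1.000
x \/ y = max(0.604, 0.977) = 0.977
~(x \/ y) = 1 − 0.977 = 0.023
(x -> y) -> ~(x \/ y) = min(1, 1 − 1.000 + 0.023) = min(1, 0.023) = 0.023
~((x -> y) -> ~(x \/ y)) = 1 − 0.023 = 0.977
(x \/ x) \/ ~((x -> y) -> ~(x \/ y)) = max(0.604, 0.977) = 0.977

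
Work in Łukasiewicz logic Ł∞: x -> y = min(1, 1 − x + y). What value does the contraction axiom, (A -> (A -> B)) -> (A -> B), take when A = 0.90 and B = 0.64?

A -> B = min(1, 1 − 0.90 + 0.64) = min(1, 0.74) = 0.74
A -> (A -> B) = min(1, 1 − 0.90 + 0.74) = min(1, 0.84) = 0.84
(A -> (A -> B)) -> (A -> B) = min(1, 1 − 0.84 + 0.74) = min(1, 0.90) = 0.90
(The value 0.90 < 1 shows this instance is not satisfied; fails in Ł∞ (the t-norm is not idempotent).)

0.90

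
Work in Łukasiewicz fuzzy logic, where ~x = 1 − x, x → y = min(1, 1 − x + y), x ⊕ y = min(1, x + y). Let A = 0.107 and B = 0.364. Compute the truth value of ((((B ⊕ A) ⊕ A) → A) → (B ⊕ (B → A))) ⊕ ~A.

B ⊕ A = min(1, 0.364 + 0.107) = min(1, 0.471) = 0.471
(B ⊕ A) ⊕ A = min(1, 0.471 + 0.107) = min(1, 0.578) = 0.578
((B ⊕ A) ⊕ A) → A = min(1, 1 − 0.578 + 0.107) = min(1, 0.529) = 0.529
B → A = min(1, 1 − 0.364 + 0.107) = min(1, 0.743) = 0.743
B ⊕ (B → A) = min(1, 0.364 + 0.743) = min(1, 1.107) = 1.000
(((B ⊕ A) ⊕ A) → A) → (B ⊕ (B → A)) = min(1, 1 − 0.529 + 1.000) = min(1, 1.471) = 1.000
~A = 1 − 0.107 = 0.893
((((B ⊕ A) ⊕ A) → A) → (B ⊕ (B → A))) ⊕ ~A = min(1, 1.000 + 0.893) = min(1, 1.893) = 1.000

1.000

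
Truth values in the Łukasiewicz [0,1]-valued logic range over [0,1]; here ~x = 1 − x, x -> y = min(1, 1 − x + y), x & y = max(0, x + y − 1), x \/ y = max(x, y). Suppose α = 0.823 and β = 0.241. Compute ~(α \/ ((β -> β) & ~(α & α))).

β -> β = min(1, 1 − 0.241 + 0.241) = min(1, 1.000) = 1.000
α & α = max(0, 0.823 + 0.823 − 1) = max(0, 0.646) = 0.646
~(α & α) = 1 − 0.646 = 0.354
(β -> β) & ~(α & α) = max(0, 1.000 + 0.354 − 1) = max(0, 0.354) = 0.354
α \/ ((β -> β) & ~(α & α)) = max(0.823, 0.354) = 0.823
~(α \/ ((β -> β) & ~(α & α))) = 1 − 0.823 = 0.177

0.177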